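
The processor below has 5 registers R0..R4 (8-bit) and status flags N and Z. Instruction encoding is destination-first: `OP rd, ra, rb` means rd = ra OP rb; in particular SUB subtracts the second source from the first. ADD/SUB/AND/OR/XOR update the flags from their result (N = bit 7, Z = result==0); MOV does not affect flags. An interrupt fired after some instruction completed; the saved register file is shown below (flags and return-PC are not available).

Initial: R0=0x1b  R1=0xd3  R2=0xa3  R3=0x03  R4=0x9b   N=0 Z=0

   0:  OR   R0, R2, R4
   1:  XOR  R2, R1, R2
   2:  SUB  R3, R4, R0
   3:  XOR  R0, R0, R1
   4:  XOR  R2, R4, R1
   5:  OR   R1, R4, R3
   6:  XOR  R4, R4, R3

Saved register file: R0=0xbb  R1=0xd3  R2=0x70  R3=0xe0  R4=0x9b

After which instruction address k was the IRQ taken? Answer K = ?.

after  0: R0=0xbb R1=0xd3 R2=0xa3 R3=0x03 R4=0x9b  N=1 Z=0
after  1: R0=0xbb R1=0xd3 R2=0x70 R3=0x03 R4=0x9b  N=0 Z=0
after  2: R0=0xbb R1=0xd3 R2=0x70 R3=0xe0 R4=0x9b  N=1 Z=0
-- IRQ taken; context saved, return-PC = 3 --

K = 2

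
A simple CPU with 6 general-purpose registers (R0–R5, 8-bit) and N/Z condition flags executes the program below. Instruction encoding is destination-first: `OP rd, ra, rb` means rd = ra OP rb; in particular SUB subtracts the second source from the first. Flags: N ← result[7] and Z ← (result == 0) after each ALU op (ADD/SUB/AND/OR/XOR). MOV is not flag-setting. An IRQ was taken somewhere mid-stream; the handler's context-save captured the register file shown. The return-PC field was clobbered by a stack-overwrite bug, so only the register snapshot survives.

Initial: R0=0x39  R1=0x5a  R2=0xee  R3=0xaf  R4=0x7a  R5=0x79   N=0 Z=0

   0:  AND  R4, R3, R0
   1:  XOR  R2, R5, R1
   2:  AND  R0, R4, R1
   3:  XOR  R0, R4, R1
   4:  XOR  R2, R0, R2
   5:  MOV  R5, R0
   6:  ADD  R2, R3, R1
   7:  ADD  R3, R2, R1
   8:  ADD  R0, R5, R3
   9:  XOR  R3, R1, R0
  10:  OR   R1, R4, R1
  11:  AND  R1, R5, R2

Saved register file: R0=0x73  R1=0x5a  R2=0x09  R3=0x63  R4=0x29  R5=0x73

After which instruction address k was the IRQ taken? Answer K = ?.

after  0: R0=0x39 R1=0x5a R2=0xee R3=0xaf R4=0x29 R5=0x79  N=0 Z=0
after  1: R0=0x39 R1=0x5a R2=0x23 R3=0xaf R4=0x29 R5=0x79  N=0 Z=0
after  2: R0=0x08 R1=0x5a R2=0x23 R3=0xaf R4=0x29 R5=0x79  N=0 Z=0
after  3: R0=0x73 R1=0x5a R2=0x23 R3=0xaf R4=0x29 R5=0x79  N=0 Z=0
after  4: R0=0x73 R1=0x5a R2=0x50 R3=0xaf R4=0x29 R5=0x79  N=0 Z=0
after  5: R0=0x73 R1=0x5a R2=0x50 R3=0xaf R4=0x29 R5=0x73  N=0 Z=0
after  6: R0=0x73 R1=0x5a R2=0x09 R3=0xaf R4=0x29 R5=0x73  N=0 Z=0
after  7: R0=0x73 R1=0x5a R2=0x09 R3=0x63 R4=0x29 R5=0x73  N=0 Z=0
-- IRQ taken; context saved, return-PC = 8 --

K = 7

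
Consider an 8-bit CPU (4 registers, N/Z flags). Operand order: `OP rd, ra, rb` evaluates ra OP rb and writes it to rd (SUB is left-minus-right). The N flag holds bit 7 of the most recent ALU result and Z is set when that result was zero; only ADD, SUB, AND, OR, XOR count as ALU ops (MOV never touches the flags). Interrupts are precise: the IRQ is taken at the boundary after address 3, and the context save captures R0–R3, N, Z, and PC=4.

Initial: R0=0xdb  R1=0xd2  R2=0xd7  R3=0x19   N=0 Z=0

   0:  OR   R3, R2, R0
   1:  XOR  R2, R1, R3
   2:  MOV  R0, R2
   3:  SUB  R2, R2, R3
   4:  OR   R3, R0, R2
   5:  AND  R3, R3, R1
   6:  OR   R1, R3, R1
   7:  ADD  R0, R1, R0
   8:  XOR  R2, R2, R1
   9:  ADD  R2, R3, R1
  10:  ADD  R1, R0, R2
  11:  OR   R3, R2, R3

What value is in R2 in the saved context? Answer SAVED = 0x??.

after  0: R0=0xdb R1=0xd2 R2=0xd7 R3=0xdf  N=1 Z=0
after  1: R0=0xdb R1=0xd2 R2=0x0d R3=0xdf  N=0 Z=0
after  2: R0=0x0d R1=0xd2 R2=0x0d R3=0xdf  N=0 Z=0
after  3: R0=0x0d R1=0xd2 R2=0x2e R3=0xdf  N=0 Z=0
-- IRQ taken; context saved, return-PC = 4 --

SAVED = 0x2e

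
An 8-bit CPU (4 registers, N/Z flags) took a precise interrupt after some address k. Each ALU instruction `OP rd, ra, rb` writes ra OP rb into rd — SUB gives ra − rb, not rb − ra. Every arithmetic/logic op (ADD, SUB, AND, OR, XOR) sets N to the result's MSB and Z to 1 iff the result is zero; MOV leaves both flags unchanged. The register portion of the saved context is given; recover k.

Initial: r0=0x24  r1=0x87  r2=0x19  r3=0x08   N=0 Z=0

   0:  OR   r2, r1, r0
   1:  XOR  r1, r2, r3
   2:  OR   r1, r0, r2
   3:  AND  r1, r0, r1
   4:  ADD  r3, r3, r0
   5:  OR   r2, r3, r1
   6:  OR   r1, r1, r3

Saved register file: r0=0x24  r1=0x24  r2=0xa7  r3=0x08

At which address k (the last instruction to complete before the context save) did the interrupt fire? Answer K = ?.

K = 3

after  0: r0=0x24 r1=0x87 r2=0xa7 r3=0x08  N=1 Z=0
after  1: r0=0x24 r1=0xaf r2=0xa7 r3=0x08  N=1 Z=0
after  2: r0=0x24 r1=0xa7 r2=0xa7 r3=0x08  N=1 Z=0
after  3: r0=0x24 r1=0x24 r2=0xa7 r3=0x08  N=0 Z=0
-- IRQ taken; context saved, return-PC = 4 --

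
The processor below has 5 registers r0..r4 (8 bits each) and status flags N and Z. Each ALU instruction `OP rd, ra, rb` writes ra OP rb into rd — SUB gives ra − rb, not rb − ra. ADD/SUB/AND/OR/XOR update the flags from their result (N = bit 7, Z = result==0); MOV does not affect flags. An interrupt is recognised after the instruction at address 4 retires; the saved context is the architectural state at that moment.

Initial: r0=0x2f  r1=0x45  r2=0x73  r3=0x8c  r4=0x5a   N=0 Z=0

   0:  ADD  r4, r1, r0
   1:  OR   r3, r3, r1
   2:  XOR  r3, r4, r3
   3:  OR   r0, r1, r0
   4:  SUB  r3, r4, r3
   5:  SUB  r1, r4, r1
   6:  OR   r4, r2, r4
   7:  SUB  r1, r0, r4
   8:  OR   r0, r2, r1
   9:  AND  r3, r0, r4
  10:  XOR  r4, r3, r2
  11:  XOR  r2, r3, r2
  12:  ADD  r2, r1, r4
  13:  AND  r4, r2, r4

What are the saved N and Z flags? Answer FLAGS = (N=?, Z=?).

FLAGS = (N=1, Z=0)

after  0: r0=0x2f r1=0x45 r2=0x73 r3=0x8c r4=0x74  N=0 Z=0
after  1: r0=0x2f r1=0x45 r2=0x73 r3=0xcd r4=0x74  N=1 Z=0
after  2: r0=0x2f r1=0x45 r2=0x73 r3=0xb9 r4=0x74  N=1 Z=0
after  3: r0=0x6f r1=0x45 r2=0x73 r3=0xb9 r4=0x74  N=0 Z=0
after  4: r0=0x6f r1=0x45 r2=0x73 r3=0xbb r4=0x74  N=1 Z=0
-- IRQ taken; context saved, return-PC = 5 --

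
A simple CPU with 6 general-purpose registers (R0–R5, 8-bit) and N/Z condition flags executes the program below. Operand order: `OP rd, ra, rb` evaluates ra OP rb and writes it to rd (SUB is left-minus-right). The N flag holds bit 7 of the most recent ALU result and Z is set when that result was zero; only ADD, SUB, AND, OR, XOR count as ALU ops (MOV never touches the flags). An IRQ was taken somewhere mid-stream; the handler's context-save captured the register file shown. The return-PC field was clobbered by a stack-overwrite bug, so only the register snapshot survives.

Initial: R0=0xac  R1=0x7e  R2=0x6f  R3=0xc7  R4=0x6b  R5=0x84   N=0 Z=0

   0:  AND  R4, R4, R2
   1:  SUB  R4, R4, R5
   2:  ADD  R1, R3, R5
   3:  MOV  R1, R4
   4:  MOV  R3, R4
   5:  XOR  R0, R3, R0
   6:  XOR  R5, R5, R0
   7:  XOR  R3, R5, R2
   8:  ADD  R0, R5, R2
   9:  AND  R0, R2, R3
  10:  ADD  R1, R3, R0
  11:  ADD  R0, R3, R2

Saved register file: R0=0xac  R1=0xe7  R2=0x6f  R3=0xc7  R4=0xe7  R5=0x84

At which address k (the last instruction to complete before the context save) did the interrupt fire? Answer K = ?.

after  0: R0=0xac R1=0x7e R2=0x6f R3=0xc7 R4=0x6b R5=0x84  N=0 Z=0
after  1: R0=0xac R1=0x7e R2=0x6f R3=0xc7 R4=0xe7 R5=0x84  N=1 Z=0
after  2: R0=0xac R1=0x4b R2=0x6f R3=0xc7 R4=0xe7 R5=0x84  N=0 Z=0
after  3: R0=0xac R1=0xe7 R2=0x6f R3=0xc7 R4=0xe7 R5=0x84  N=0 Z=0
-- IRQ taken; context saved, return-PC = 4 --

K = 3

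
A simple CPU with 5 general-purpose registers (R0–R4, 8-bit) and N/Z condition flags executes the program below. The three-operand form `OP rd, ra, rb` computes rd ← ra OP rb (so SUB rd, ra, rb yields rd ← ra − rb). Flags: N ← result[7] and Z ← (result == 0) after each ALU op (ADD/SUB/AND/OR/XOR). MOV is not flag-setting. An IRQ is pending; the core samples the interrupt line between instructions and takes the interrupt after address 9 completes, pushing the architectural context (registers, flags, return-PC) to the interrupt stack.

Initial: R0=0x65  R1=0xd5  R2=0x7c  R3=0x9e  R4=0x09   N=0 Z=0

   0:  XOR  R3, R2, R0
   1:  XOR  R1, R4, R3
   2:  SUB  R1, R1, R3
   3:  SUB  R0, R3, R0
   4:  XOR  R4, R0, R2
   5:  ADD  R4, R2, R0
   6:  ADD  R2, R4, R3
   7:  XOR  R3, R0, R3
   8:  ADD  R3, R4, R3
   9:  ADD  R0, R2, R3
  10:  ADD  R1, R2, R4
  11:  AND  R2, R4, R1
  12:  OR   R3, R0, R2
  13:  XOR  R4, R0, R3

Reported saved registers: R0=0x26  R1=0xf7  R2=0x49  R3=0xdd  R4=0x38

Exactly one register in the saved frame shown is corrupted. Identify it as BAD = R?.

BAD = R4

after  0: R0=0x65 R1=0xd5 R2=0x7c R3=0x19 R4=0x09  N=0 Z=0
after  1: R0=0x65 R1=0x10 R2=0x7c R3=0x19 R4=0x09  N=0 Z=0
after  2: R0=0x65 R1=0xf7 R2=0x7c R3=0x19 R4=0x09  N=1 Z=0
after  3: R0=0xb4 R1=0xf7 R2=0x7c R3=0x19 R4=0x09  N=1 Z=0
after  4: R0=0xb4 R1=0xf7 R2=0x7c R3=0x19 R4=0xc8  N=1 Z=0
after  5: R0=0xb4 R1=0xf7 R2=0x7c R3=0x19 R4=0x30  N=0 Z=0
after  6: R0=0xb4 R1=0xf7 R2=0x49 R3=0x19 R4=0x30  N=0 Z=0
after  7: R0=0xb4 R1=0xf7 R2=0x49 R3=0xad R4=0x30  N=1 Z=0
after  8: R0=0xb4 R1=0xf7 R2=0x49 R3=0xdd R4=0x30  N=1 Z=0
after  9: R0=0x26 R1=0xf7 R2=0x49 R3=0xdd R4=0x30  N=0 Z=0
-- IRQ taken; context saved, return-PC = 10 --
mismatch: R4: reported 0x38 vs actual 0x30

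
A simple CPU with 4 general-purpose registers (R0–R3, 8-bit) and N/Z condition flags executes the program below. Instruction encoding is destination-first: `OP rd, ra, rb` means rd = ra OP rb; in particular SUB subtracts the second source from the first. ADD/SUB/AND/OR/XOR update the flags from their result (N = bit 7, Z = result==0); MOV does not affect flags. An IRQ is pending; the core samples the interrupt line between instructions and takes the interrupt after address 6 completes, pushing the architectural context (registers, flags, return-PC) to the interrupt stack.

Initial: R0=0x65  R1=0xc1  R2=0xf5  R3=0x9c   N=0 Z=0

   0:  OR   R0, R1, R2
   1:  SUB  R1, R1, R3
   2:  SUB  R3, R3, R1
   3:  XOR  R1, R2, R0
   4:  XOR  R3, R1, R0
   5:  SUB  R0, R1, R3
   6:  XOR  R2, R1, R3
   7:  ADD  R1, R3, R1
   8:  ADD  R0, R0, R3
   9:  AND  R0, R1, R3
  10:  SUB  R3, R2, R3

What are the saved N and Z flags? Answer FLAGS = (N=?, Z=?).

FLAGS = (N=1, Z=0)

after  0: R0=0xf5 R1=0xc1 R2=0xf5 R3=0x9c  N=1 Z=0
after  1: R0=0xf5 R1=0x25 R2=0xf5 R3=0x9c  N=0 Z=0
after  2: R0=0xf5 R1=0x25 R2=0xf5 R3=0x77  N=0 Z=0
after  3: R0=0xf5 R1=0x00 R2=0xf5 R3=0x77  N=0 Z=1
after  4: R0=0xf5 R1=0x00 R2=0xf5 R3=0xf5  N=1 Z=0
after  5: R0=0x0b R1=0x00 R2=0xf5 R3=0xf5  N=0 Z=0
after  6: R0=0x0b R1=0x00 R2=0xf5 R3=0xf5  N=1 Z=0
-- IRQ taken; context saved, return-PC = 7 --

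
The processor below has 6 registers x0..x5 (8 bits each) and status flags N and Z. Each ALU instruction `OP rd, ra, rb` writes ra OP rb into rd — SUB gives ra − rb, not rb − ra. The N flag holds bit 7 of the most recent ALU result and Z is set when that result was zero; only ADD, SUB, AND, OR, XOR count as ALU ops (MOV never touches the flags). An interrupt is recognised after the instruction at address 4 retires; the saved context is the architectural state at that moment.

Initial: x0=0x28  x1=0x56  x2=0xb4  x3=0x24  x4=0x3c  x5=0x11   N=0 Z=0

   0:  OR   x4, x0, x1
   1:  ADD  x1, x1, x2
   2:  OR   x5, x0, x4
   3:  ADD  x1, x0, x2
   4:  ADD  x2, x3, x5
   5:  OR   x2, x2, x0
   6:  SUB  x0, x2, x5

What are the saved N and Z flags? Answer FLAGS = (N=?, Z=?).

FLAGS = (N=1, Z=0)

after  0: x0=0x28 x1=0x56 x2=0xb4 x3=0x24 x4=0x7e x5=0x11  N=0 Z=0
after  1: x0=0x28 x1=0x0a x2=0xb4 x3=0x24 x4=0x7e x5=0x11  N=0 Z=0
after  2: x0=0x28 x1=0x0a x2=0xb4 x3=0x24 x4=0x7e x5=0x7e  N=0 Z=0
after  3: x0=0x28 x1=0xdc x2=0xb4 x3=0x24 x4=0x7e x5=0x7e  N=1 Z=0
after  4: x0=0x28 x1=0xdc x2=0xa2 x3=0x24 x4=0x7e x5=0x7e  N=1 Z=0
-- IRQ taken; context saved, return-PC = 5 --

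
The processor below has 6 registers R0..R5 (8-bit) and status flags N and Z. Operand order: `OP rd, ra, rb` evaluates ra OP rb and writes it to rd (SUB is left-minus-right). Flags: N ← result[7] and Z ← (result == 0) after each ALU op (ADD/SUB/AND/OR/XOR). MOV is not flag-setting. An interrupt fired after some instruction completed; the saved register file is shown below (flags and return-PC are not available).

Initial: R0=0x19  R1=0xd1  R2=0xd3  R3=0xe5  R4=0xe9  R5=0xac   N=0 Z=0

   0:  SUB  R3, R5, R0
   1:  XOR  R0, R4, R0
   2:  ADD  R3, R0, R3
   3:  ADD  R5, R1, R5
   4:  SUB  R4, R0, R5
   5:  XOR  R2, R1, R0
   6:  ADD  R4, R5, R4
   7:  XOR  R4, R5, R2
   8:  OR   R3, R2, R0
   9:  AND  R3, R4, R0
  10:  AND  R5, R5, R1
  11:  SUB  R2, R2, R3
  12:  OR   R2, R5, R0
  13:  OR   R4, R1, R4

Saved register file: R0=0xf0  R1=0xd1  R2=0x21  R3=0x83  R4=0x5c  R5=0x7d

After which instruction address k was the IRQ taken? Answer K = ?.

K = 7

after  0: R0=0x19 R1=0xd1 R2=0xd3 R3=0x93 R4=0xe9 R5=0xac  N=1 Z=0
after  1: R0=0xf0 R1=0xd1 R2=0xd3 R3=0x93 R4=0xe9 R5=0xac  N=1 Z=0
after  2: R0=0xf0 R1=0xd1 R2=0xd3 R3=0x83 R4=0xe9 R5=0xac  N=1 Z=0
after  3: R0=0xf0 R1=0xd1 R2=0xd3 R3=0x83 R4=0xe9 R5=0x7d  N=0 Z=0
after  4: R0=0xf0 R1=0xd1 R2=0xd3 R3=0x83 R4=0x73 R5=0x7d  N=0 Z=0
after  5: R0=0xf0 R1=0xd1 R2=0x21 R3=0x83 R4=0x73 R5=0x7d  N=0 Z=0
after  6: R0=0xf0 R1=0xd1 R2=0x21 R3=0x83 R4=0xf0 R5=0x7d  N=1 Z=0
after  7: R0=0xf0 R1=0xd1 R2=0x21 R3=0x83 R4=0x5c R5=0x7d  N=0 Z=0
-- IRQ taken; context saved, return-PC = 8 --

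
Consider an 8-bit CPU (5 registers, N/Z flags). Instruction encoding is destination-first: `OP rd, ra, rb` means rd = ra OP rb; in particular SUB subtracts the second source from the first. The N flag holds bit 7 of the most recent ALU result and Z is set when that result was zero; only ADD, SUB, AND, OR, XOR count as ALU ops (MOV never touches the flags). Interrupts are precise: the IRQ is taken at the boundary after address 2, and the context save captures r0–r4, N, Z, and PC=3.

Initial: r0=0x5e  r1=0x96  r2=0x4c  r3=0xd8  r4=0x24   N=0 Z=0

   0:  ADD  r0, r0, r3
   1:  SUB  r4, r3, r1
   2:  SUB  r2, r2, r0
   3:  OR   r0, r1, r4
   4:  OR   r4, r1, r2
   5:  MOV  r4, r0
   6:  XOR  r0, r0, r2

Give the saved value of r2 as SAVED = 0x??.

after  0: r0=0x36 r1=0x96 r2=0x4c r3=0xd8 r4=0x24  N=0 Z=0
after  1: r0=0x36 r1=0x96 r2=0x4c r3=0xd8 r4=0x42  N=0 Z=0
after  2: r0=0x36 r1=0x96 r2=0x16 r3=0xd8 r4=0x42  N=0 Z=0
-- IRQ taken; context saved, return-PC = 3 --

SAVED = 0x16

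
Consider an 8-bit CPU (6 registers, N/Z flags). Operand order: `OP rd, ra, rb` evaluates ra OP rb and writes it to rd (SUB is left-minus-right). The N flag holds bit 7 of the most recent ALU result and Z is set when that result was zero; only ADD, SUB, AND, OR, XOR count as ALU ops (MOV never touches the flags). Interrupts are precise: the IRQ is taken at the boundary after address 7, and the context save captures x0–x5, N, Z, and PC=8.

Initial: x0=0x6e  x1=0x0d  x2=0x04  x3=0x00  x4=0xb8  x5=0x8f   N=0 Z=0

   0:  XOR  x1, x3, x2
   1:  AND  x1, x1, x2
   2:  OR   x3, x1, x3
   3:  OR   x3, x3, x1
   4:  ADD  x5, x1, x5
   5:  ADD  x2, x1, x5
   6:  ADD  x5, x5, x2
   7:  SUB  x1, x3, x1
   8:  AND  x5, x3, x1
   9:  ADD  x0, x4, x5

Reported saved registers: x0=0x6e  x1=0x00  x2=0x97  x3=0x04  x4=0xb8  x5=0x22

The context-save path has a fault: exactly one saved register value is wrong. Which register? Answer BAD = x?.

after  0: x0=0x6e x1=0x04 x2=0x04 x3=0x00 x4=0xb8 x5=0x8f  N=0 Z=0
after  1: x0=0x6e x1=0x04 x2=0x04 x3=0x00 x4=0xb8 x5=0x8f  N=0 Z=0
after  2: x0=0x6e x1=0x04 x2=0x04 x3=0x04 x4=0xb8 x5=0x8f  N=0 Z=0
after  3: x0=0x6e x1=0x04 x2=0x04 x3=0x04 x4=0xb8 x5=0x8f  N=0 Z=0
after  4: x0=0x6e x1=0x04 x2=0x04 x3=0x04 x4=0xb8 x5=0x93  N=1 Z=0
after  5: x0=0x6e x1=0x04 x2=0x97 x3=0x04 x4=0xb8 x5=0x93  N=1 Z=0
after  6: x0=0x6e x1=0x04 x2=0x97 x3=0x04 x4=0xb8 x5=0x2a  N=0 Z=0
after  7: x0=0x6e x1=0x00 x2=0x97 x3=0x04 x4=0xb8 x5=0x2a  N=0 Z=1
-- IRQ taken; context saved, return-PC = 8 --
mismatch: x5: reported 0x22 vs actual 0x2a

BAD = x5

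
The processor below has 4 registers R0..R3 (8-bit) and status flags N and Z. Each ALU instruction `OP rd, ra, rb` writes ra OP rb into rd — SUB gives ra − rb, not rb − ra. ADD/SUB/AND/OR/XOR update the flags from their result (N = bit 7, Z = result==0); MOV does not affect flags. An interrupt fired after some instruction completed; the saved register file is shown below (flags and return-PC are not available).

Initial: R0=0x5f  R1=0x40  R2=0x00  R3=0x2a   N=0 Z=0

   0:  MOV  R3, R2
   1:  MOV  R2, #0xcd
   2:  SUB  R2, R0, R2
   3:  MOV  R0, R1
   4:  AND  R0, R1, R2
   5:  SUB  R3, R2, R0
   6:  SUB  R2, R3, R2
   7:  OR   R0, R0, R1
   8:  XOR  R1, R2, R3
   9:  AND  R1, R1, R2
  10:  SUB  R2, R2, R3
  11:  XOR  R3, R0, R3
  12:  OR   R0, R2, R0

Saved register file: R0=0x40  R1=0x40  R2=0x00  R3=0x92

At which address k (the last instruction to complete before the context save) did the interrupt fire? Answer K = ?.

K = 7

after  0: R0=0x5f R1=0x40 R2=0x00 R3=0x00  N=0 Z=0
after  1: R0=0x5f R1=0x40 R2=0xcd R3=0x00  N=0 Z=0
after  2: R0=0x5f R1=0x40 R2=0x92 R3=0x00  N=1 Z=0
after  3: R0=0x40 R1=0x40 R2=0x92 R3=0x00  N=1 Z=0
after  4: R0=0x00 R1=0x40 R2=0x92 R3=0x00  N=0 Z=1
after  5: R0=0x00 R1=0x40 R2=0x92 R3=0x92  N=1 Z=0
after  6: R0=0x00 R1=0x40 R2=0x00 R3=0x92  N=0 Z=1
after  7: R0=0x40 R1=0x40 R2=0x00 R3=0x92  N=0 Z=0
-- IRQ taken; context saved, return-PC = 8 --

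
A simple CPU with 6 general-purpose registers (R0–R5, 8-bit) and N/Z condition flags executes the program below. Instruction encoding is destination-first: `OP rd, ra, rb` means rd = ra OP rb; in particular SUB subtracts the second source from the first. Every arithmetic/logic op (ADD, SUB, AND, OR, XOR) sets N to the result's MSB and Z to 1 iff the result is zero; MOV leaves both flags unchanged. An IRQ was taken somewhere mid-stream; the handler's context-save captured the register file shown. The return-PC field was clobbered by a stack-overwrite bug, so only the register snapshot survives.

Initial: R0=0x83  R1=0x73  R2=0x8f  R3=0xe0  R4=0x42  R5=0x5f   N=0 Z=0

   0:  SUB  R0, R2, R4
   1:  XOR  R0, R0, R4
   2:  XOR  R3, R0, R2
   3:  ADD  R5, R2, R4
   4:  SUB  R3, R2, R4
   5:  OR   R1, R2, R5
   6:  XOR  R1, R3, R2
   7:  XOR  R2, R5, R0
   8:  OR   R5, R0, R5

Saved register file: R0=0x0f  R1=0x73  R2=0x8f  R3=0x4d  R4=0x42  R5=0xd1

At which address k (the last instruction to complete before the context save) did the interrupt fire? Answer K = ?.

after  0: R0=0x4d R1=0x73 R2=0x8f R3=0xe0 R4=0x42 R5=0x5f  N=0 Z=0
after  1: R0=0x0f R1=0x73 R2=0x8f R3=0xe0 R4=0x42 R5=0x5f  N=0 Z=0
after  2: R0=0x0f R1=0x73 R2=0x8f R3=0x80 R4=0x42 R5=0x5f  N=1 Z=0
after  3: R0=0x0f R1=0x73 R2=0x8f R3=0x80 R4=0x42 R5=0xd1  N=1 Z=0
after  4: R0=0x0f R1=0x73 R2=0x8f R3=0x4d R4=0x42 R5=0xd1  N=0 Z=0
-- IRQ taken; context saved, return-PC = 5 --

K = 4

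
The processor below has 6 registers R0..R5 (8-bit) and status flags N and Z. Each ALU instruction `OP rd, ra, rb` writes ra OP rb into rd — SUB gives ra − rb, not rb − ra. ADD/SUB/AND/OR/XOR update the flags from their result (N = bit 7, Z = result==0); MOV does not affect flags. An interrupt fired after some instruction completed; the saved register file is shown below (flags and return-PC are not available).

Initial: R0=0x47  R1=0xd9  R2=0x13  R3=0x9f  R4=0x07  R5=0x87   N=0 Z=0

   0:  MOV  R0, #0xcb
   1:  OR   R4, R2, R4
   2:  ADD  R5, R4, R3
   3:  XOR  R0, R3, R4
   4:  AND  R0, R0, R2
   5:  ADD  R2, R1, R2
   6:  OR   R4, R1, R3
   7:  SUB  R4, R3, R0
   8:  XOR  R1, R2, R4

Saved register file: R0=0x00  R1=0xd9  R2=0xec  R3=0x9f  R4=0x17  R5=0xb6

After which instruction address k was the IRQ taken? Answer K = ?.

after  0: R0=0xcb R1=0xd9 R2=0x13 R3=0x9f R4=0x07 R5=0x87  N=0 Z=0
after  1: R0=0xcb R1=0xd9 R2=0x13 R3=0x9f R4=0x17 R5=0x87  N=0 Z=0
after  2: R0=0xcb R1=0xd9 R2=0x13 R3=0x9f R4=0x17 R5=0xb6  N=1 Z=0
after  3: R0=0x88 R1=0xd9 R2=0x13 R3=0x9f R4=0x17 R5=0xb6  N=1 Z=0
after  4: R0=0x00 R1=0xd9 R2=0x13 R3=0x9f R4=0x17 R5=0xb6  N=0 Z=1
after  5: R0=0x00 R1=0xd9 R2=0xec R3=0x9f R4=0x17 R5=0xb6  N=1 Z=0
-- IRQ taken; context saved, return-PC = 6 --

K = 5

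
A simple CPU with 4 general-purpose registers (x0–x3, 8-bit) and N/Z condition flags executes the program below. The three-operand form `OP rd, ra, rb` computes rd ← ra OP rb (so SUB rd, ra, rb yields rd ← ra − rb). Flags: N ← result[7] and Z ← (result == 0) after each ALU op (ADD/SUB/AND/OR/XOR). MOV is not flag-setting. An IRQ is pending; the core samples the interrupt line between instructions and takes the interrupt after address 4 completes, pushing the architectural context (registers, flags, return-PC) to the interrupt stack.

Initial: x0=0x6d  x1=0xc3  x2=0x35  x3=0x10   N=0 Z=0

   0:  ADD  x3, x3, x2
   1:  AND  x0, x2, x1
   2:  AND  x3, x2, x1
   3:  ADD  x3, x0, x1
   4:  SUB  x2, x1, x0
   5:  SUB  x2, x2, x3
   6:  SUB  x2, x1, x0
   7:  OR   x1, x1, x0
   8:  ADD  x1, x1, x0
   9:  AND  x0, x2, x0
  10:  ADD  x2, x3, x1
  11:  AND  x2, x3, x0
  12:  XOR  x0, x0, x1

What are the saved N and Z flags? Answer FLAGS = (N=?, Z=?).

FLAGS = (N=1, Z=0)

after  0: x0=0x6d x1=0xc3 x2=0x35 x3=0x45  N=0 Z=0
after  1: x0=0x01 x1=0xc3 x2=0x35 x3=0x45  N=0 Z=0
after  2: x0=0x01 x1=0xc3 x2=0x35 x3=0x01  N=0 Z=0
after  3: x0=0x01 x1=0xc3 x2=0x35 x3=0xc4  N=1 Z=0
after  4: x0=0x01 x1=0xc3 x2=0xc2 x3=0xc4  N=1 Z=0
-- IRQ taken; context saved, return-PC = 5 --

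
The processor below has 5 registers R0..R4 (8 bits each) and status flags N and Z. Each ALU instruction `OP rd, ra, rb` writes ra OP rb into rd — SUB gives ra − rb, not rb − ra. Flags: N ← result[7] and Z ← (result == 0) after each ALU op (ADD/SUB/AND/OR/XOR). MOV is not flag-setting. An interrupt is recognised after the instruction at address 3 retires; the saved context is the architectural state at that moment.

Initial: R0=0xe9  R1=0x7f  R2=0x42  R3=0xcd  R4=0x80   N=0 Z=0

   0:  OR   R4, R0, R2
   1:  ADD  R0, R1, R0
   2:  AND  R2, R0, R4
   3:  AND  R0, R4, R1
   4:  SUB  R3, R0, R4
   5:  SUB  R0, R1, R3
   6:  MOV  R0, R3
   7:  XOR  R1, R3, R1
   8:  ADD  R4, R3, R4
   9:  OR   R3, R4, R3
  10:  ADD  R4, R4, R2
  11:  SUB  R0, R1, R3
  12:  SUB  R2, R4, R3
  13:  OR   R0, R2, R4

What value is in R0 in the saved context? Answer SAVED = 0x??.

SAVED = 0x6b

after  0: R0=0xe9 R1=0x7f R2=0x42 R3=0xcd R4=0xeb  N=1 Z=0
after  1: R0=0x68 R1=0x7f R2=0x42 R3=0xcd R4=0xeb  N=0 Z=0
after  2: R0=0x68 R1=0x7f R2=0x68 R3=0xcd R4=0xeb  N=0 Z=0
after  3: R0=0x6b R1=0x7f R2=0x68 R3=0xcd R4=0xeb  N=0 Z=0
-- IRQ taken; context saved, return-PC = 4 --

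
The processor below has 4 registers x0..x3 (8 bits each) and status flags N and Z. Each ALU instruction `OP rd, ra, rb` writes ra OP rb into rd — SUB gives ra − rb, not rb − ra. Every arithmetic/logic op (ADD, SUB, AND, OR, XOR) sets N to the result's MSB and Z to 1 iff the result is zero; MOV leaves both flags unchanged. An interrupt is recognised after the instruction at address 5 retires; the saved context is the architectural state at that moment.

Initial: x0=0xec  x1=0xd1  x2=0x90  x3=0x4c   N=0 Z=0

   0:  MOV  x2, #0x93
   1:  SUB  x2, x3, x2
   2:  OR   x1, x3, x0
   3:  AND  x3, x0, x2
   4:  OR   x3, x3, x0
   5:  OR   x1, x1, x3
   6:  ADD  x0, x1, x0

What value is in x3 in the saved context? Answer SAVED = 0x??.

SAVED = 0xec

after  0: x0=0xec x1=0xd1 x2=0x93 x3=0x4c  N=0 Z=0
after  1: x0=0xec x1=0xd1 x2=0xb9 x3=0x4c  N=1 Z=0
after  2: x0=0xec x1=0xec x2=0xb9 x3=0x4c  N=1 Z=0
after  3: x0=0xec x1=0xec x2=0xb9 x3=0xa8  N=1 Z=0
after  4: x0=0xec x1=0xec x2=0xb9 x3=0xec  N=1 Z=0
after  5: x0=0xec x1=0xec x2=0xb9 x3=0xec  N=1 Z=0
-- IRQ taken; context saved, return-PC = 6 --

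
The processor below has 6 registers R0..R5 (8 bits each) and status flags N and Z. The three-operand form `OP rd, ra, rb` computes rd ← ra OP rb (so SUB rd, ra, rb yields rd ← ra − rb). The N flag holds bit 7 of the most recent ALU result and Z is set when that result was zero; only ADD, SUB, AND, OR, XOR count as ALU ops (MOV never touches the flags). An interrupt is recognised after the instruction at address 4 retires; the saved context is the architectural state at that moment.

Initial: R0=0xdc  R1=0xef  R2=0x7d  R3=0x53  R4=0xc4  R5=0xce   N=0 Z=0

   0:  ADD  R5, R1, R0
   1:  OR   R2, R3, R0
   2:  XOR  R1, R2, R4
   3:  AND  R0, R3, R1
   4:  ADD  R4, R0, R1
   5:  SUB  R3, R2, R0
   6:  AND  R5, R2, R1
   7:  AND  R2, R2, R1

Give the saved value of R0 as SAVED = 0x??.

after  0: R0=0xdc R1=0xef R2=0x7d R3=0x53 R4=0xc4 R5=0xcb  N=1 Z=0
after  1: R0=0xdc R1=0xef R2=0xdf R3=0x53 R4=0xc4 R5=0xcb  N=1 Z=0
after  2: R0=0xdc R1=0x1b R2=0xdf R3=0x53 R4=0xc4 R5=0xcb  N=0 Z=0
after  3: R0=0x13 R1=0x1b R2=0xdf R3=0x53 R4=0xc4 R5=0xcb  N=0 Z=0
after  4: R0=0x13 R1=0x1b R2=0xdf R3=0x53 R4=0x2e R5=0xcb  N=0 Z=0
-- IRQ taken; context saved, return-PC = 5 --

SAVED = 0x13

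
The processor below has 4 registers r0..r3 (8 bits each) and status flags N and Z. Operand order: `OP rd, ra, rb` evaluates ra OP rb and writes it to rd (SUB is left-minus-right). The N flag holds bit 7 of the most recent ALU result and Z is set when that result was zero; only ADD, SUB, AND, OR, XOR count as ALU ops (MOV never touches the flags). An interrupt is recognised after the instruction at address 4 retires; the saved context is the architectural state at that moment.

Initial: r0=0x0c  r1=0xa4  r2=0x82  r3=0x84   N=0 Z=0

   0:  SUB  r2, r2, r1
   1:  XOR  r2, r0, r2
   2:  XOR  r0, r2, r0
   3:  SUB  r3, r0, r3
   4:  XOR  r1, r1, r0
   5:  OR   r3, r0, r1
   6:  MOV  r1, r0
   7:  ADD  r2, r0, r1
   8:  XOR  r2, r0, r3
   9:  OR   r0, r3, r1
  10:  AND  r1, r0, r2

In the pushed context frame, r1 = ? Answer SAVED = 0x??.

after  0: r0=0x0c r1=0xa4 r2=0xde r3=0x84  N=1 Z=0
after  1: r0=0x0c r1=0xa4 r2=0xd2 r3=0x84  N=1 Z=0
after  2: r0=0xde r1=0xa4 r2=0xd2 r3=0x84  N=1 Z=0
after  3: r0=0xde r1=0xa4 r2=0xd2 r3=0x5a  N=0 Z=0
after  4: r0=0xde r1=0x7a r2=0xd2 r3=0x5a  N=0 Z=0
-- IRQ taken; context saved, return-PC = 5 --

SAVED = 0x7a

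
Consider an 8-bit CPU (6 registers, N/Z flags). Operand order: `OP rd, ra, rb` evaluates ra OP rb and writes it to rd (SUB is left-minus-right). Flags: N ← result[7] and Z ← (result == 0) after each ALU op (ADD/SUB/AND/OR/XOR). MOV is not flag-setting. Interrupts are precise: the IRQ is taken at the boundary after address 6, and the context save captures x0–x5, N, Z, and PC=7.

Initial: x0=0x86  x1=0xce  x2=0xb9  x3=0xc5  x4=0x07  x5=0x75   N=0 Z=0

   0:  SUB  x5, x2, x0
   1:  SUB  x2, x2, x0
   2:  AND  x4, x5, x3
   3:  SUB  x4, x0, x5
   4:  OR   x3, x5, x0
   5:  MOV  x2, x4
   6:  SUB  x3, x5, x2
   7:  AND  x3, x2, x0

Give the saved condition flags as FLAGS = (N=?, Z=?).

FLAGS = (N=1, Z=0)

after  0: x0=0x86 x1=0xce x2=0xb9 x3=0xc5 x4=0x07 x5=0x33  N=0 Z=0
after  1: x0=0x86 x1=0xce x2=0x33 x3=0xc5 x4=0x07 x5=0x33  N=0 Z=0
after  2: x0=0x86 x1=0xce x2=0x33 x3=0xc5 x4=0x01 x5=0x33  N=0 Z=0
after  3: x0=0x86 x1=0xce x2=0x33 x3=0xc5 x4=0x53 x5=0x33  N=0 Z=0
after  4: x0=0x86 x1=0xce x2=0x33 x3=0xb7 x4=0x53 x5=0x33  N=1 Z=0
after  5: x0=0x86 x1=0xce x2=0x53 x3=0xb7 x4=0x53 x5=0x33  N=1 Z=0
after  6: x0=0x86 x1=0xce x2=0x53 x3=0xe0 x4=0x53 x5=0x33  N=1 Z=0
-- IRQ taken; context saved, return-PC = 7 --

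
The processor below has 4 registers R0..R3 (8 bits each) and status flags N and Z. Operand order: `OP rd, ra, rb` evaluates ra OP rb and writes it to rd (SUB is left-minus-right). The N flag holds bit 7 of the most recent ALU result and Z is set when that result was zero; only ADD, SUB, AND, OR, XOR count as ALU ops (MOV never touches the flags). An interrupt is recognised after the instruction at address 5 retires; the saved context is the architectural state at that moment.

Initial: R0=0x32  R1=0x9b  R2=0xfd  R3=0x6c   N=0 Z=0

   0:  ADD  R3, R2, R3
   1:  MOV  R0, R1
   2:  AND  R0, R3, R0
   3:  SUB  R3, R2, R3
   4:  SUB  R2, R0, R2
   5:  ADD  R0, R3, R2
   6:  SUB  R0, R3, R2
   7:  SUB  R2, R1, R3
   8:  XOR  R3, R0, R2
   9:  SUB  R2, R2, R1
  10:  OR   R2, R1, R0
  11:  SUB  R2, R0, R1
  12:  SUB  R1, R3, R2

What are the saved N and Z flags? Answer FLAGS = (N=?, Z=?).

after  0: R0=0x32 R1=0x9b R2=0xfd R3=0x69  N=0 Z=0
after  1: R0=0x9b R1=0x9b R2=0xfd R3=0x69  N=0 Z=0
after  2: R0=0x09 R1=0x9b R2=0xfd R3=0x69  N=0 Z=0
after  3: R0=0x09 R1=0x9b R2=0xfd R3=0x94  N=1 Z=0
after  4: R0=0x09 R1=0x9b R2=0x0c R3=0x94  N=0 Z=0
after  5: R0=0xa0 R1=0x9b R2=0x0c R3=0x94  N=1 Z=0
-- IRQ taken; context saved, return-PC = 6 --

FLAGS = (N=1, Z=0)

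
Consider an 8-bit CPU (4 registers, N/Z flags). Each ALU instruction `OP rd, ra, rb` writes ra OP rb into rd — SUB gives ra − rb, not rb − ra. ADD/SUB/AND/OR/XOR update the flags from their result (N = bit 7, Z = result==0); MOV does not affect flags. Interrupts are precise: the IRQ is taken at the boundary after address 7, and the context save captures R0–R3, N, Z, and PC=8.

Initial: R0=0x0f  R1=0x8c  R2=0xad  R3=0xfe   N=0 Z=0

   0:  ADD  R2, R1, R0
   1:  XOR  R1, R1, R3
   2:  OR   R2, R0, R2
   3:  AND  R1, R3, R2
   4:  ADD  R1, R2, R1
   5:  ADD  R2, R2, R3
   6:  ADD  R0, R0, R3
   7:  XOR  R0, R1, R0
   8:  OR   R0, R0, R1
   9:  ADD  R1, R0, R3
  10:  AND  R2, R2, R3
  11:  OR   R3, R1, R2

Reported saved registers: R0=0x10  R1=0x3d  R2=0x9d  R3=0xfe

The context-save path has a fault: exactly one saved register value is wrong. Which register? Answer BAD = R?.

after  0: R0=0x0f R1=0x8c R2=0x9b R3=0xfe  N=1 Z=0
after  1: R0=0x0f R1=0x72 R2=0x9b R3=0xfe  N=0 Z=0
after  2: R0=0x0f R1=0x72 R2=0x9f R3=0xfe  N=1 Z=0
after  3: R0=0x0f R1=0x9e R2=0x9f R3=0xfe  N=1 Z=0
after  4: R0=0x0f R1=0x3d R2=0x9f R3=0xfe  N=0 Z=0
after  5: R0=0x0f R1=0x3d R2=0x9d R3=0xfe  N=1 Z=0
after  6: R0=0x0d R1=0x3d R2=0x9d R3=0xfe  N=0 Z=0
after  7: R0=0x30 R1=0x3d R2=0x9d R3=0xfe  N=0 Z=0
-- IRQ taken; context saved, return-PC = 8 --
mismatch: R0: reported 0x10 vs actual 0x30

BAD = R0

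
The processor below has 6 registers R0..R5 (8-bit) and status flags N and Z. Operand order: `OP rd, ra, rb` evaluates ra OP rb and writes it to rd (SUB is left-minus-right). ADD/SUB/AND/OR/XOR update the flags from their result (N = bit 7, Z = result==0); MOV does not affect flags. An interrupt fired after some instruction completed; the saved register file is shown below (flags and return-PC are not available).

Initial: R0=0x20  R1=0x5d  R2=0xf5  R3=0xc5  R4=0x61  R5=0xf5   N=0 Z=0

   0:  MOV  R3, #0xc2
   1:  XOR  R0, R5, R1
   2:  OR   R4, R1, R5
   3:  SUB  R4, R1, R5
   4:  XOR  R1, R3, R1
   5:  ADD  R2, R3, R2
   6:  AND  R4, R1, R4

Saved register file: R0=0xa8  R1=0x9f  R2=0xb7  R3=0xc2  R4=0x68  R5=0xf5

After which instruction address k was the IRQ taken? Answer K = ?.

K = 5

after  0: R0=0x20 R1=0x5d R2=0xf5 R3=0xc2 R4=0x61 R5=0xf5  N=0 Z=0
after  1: R0=0xa8 R1=0x5d R2=0xf5 R3=0xc2 R4=0x61 R5=0xf5  N=1 Z=0
after  2: R0=0xa8 R1=0x5d R2=0xf5 R3=0xc2 R4=0xfd R5=0xf5  N=1 Z=0
after  3: R0=0xa8 R1=0x5d R2=0xf5 R3=0xc2 R4=0x68 R5=0xf5  N=0 Z=0
after  4: R0=0xa8 R1=0x9f R2=0xf5 R3=0xc2 R4=0x68 R5=0xf5  N=1 Z=0
after  5: R0=0xa8 R1=0x9f R2=0xb7 R3=0xc2 R4=0x68 R5=0xf5  N=1 Z=0
-- IRQ taken; context saved, return-PC = 6 --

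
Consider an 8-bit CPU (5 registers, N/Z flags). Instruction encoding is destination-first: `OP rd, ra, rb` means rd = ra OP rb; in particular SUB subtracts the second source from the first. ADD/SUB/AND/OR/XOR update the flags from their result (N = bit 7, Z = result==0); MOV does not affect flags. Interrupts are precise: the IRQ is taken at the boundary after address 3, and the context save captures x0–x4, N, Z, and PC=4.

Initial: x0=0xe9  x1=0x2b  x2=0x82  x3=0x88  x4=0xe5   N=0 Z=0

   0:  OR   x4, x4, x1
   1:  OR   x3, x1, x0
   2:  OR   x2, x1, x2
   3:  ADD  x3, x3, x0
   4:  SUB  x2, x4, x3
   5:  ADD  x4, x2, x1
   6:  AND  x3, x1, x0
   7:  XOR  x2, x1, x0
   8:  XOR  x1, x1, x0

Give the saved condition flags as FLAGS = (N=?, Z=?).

FLAGS = (N=1, Z=0)

after  0: x0=0xe9 x1=0x2b x2=0x82 x3=0x88 x4=0xef  N=1 Z=0
after  1: x0=0xe9 x1=0x2b x2=0x82 x3=0xeb x4=0xef  N=1 Z=0
after  2: x0=0xe9 x1=0x2b x2=0xab x3=0xeb x4=0xef  N=1 Z=0
after  3: x0=0xe9 x1=0x2b x2=0xab x3=0xd4 x4=0xef  N=1 Z=0
-- IRQ taken; context saved, return-PC = 4 --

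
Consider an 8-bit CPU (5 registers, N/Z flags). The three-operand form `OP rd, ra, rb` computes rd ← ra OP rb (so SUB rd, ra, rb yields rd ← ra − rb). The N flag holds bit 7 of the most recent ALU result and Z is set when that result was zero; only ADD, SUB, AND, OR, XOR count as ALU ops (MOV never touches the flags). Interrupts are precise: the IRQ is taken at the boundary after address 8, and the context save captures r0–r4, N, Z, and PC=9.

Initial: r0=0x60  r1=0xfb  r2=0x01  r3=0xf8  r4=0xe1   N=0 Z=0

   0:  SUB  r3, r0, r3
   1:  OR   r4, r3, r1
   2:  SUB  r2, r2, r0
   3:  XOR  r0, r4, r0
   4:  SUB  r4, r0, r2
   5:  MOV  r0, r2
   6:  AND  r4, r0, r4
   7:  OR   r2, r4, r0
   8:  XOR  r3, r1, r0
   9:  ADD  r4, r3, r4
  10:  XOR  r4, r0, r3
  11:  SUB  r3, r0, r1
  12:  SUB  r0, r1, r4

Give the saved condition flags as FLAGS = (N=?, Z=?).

FLAGS = (N=0, Z=0)

after  0: r0=0x60 r1=0xfb r2=0x01 r3=0x68 r4=0xe1  N=0 Z=0
after  1: r0=0x60 r1=0xfb r2=0x01 r3=0x68 r4=0xfb  N=1 Z=0
after  2: r0=0x60 r1=0xfb r2=0xa1 r3=0x68 r4=0xfb  N=1 Z=0
after  3: r0=0x9b r1=0xfb r2=0xa1 r3=0x68 r4=0xfb  N=1 Z=0
after  4: r0=0x9b r1=0xfb r2=0xa1 r3=0x68 r4=0xfa  N=1 Z=0
after  5: r0=0xa1 r1=0xfb r2=0xa1 r3=0x68 r4=0xfa  N=1 Z=0
after  6: r0=0xa1 r1=0xfb r2=0xa1 r3=0x68 r4=0xa0  N=1 Z=0
after  7: r0=0xa1 r1=0xfb r2=0xa1 r3=0x68 r4=0xa0  N=1 Z=0
after  8: r0=0xa1 r1=0xfb r2=0xa1 r3=0x5a r4=0xa0  N=0 Z=0
-- IRQ taken; context saved, return-PC = 9 --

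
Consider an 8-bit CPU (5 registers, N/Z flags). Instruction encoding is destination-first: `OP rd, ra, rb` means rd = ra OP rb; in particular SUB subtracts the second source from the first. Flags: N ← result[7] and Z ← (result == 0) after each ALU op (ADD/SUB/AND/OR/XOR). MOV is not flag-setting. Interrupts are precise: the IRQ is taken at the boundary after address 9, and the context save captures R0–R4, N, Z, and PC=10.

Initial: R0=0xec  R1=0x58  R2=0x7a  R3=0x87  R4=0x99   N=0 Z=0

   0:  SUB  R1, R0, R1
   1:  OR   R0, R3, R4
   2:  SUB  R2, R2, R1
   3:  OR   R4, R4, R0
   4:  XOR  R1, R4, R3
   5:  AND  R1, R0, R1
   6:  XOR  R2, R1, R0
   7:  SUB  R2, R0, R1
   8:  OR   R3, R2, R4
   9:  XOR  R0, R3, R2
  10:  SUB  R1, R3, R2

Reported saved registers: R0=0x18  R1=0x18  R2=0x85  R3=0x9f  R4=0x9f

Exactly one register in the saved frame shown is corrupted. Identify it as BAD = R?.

after  0: R0=0xec R1=0x94 R2=0x7a R3=0x87 R4=0x99  N=1 Z=0
after  1: R0=0x9f R1=0x94 R2=0x7a R3=0x87 R4=0x99  N=1 Z=0
after  2: R0=0x9f R1=0x94 R2=0xe6 R3=0x87 R4=0x99  N=1 Z=0
after  3: R0=0x9f R1=0x94 R2=0xe6 R3=0x87 R4=0x9f  N=1 Z=0
after  4: R0=0x9f R1=0x18 R2=0xe6 R3=0x87 R4=0x9f  N=0 Z=0
after  5: R0=0x9f R1=0x18 R2=0xe6 R3=0x87 R4=0x9f  N=0 Z=0
after  6: R0=0x9f R1=0x18 R2=0x87 R3=0x87 R4=0x9f  N=1 Z=0
after  7: R0=0x9f R1=0x18 R2=0x87 R3=0x87 R4=0x9f  N=1 Z=0
after  8: R0=0x9f R1=0x18 R2=0x87 R3=0x9f R4=0x9f  N=1 Z=0
after  9: R0=0x18 R1=0x18 R2=0x87 R3=0x9f R4=0x9f  N=0 Z=0
-- IRQ taken; context saved, return-PC = 10 --
mismatch: R2: reported 0x85 vs actual 0x87

BAD = R2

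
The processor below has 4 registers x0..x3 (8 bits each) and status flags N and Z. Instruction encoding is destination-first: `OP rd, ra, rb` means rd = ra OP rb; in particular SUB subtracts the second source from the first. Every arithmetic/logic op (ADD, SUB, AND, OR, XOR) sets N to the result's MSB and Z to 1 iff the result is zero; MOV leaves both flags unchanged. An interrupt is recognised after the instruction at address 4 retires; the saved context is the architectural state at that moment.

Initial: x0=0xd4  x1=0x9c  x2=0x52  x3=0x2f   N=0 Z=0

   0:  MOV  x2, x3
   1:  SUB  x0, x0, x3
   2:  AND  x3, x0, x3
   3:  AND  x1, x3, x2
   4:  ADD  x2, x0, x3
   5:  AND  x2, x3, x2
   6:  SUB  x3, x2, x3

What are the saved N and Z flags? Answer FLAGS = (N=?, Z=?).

FLAGS = (N=1, Z=0)

after  0: x0=0xd4 x1=0x9c x2=0x2f x3=0x2f  N=0 Z=0
after  1: x0=0xa5 x1=0x9c x2=0x2f x3=0x2f  N=1 Z=0
after  2: x0=0xa5 x1=0x9c x2=0x2f x3=0x25  N=0 Z=0
after  3: x0=0xa5 x1=0x25 x2=0x2f x3=0x25  N=0 Z=0
after  4: x0=0xa5 x1=0x25 x2=0xca x3=0x25  N=1 Z=0
-- IRQ taken; context saved, return-PC = 5 --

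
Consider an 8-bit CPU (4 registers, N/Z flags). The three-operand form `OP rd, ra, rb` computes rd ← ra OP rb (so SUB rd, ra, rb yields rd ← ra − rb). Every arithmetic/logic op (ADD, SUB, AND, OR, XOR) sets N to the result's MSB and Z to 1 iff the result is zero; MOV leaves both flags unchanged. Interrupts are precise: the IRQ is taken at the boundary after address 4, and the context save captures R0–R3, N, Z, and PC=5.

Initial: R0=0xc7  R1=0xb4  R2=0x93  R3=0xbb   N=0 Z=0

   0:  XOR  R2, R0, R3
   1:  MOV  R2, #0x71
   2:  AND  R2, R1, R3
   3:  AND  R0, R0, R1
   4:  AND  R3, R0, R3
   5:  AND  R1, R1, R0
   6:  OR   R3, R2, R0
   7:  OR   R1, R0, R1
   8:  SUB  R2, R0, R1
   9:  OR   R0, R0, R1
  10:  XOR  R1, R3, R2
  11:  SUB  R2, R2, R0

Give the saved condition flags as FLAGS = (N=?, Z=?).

after  0: R0=0xc7 R1=0xb4 R2=0x7c R3=0xbb  N=0 Z=0
after  1: R0=0xc7 R1=0xb4 R2=0x71 R3=0xbb  N=0 Z=0
after  2: R0=0xc7 R1=0xb4 R2=0xb0 R3=0xbb  N=1 Z=0
after  3: R0=0x84 R1=0xb4 R2=0xb0 R3=0xbb  N=1 Z=0
after  4: R0=0x84 R1=0xb4 R2=0xb0 R3=0x80  N=1 Z=0
-- IRQ taken; context saved, return-PC = 5 --

FLAGS = (N=1, Z=0)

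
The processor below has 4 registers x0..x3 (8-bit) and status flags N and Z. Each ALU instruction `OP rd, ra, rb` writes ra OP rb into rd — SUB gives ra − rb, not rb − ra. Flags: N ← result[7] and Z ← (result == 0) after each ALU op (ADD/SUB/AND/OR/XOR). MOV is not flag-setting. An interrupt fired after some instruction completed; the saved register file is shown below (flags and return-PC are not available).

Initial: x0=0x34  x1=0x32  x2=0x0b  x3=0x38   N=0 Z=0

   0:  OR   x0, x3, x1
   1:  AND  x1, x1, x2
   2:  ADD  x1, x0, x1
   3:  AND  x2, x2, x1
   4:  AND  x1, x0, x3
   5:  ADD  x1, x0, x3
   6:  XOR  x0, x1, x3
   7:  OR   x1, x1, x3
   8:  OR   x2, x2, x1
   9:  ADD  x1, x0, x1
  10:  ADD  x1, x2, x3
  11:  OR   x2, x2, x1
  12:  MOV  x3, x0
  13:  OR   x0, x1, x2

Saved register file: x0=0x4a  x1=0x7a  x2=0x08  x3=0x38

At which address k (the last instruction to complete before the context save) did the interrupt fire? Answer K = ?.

K = 7

after  0: x0=0x3a x1=0x32 x2=0x0b x3=0x38  N=0 Z=0
after  1: x0=0x3a x1=0x02 x2=0x0b x3=0x38  N=0 Z=0
after  2: x0=0x3a x1=0x3c x2=0x0b x3=0x38  N=0 Z=0
after  3: x0=0x3a x1=0x3c x2=0x08 x3=0x38  N=0 Z=0
after  4: x0=0x3a x1=0x38 x2=0x08 x3=0x38  N=0 Z=0
after  5: x0=0x3a x1=0x72 x2=0x08 x3=0x38  N=0 Z=0
after  6: x0=0x4a x1=0x72 x2=0x08 x3=0x38  N=0 Z=0
after  7: x0=0x4a x1=0x7a x2=0x08 x3=0x38  N=0 Z=0
-- IRQ taken; context saved, return-PC = 8 --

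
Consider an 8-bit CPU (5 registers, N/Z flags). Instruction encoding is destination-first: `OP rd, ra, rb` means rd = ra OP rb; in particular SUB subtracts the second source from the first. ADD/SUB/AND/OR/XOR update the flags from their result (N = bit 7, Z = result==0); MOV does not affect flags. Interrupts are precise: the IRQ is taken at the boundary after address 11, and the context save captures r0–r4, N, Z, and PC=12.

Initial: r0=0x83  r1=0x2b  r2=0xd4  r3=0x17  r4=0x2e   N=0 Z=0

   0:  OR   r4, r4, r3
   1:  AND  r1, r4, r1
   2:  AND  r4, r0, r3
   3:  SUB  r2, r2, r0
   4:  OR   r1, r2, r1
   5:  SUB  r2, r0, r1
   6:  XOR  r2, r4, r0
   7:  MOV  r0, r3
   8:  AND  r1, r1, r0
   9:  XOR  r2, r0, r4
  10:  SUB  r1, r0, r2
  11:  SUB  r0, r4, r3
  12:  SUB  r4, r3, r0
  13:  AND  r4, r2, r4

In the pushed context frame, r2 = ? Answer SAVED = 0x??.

after  0: r0=0x83 r1=0x2b r2=0xd4 r3=0x17 r4=0x3f  N=0 Z=0
after  1: r0=0x83 r1=0x2b r2=0xd4 r3=0x17 r4=0x3f  N=0 Z=0
after  2: r0=0x83 r1=0x2b r2=0xd4 r3=0x17 r4=0x03  N=0 Z=0
after  3: r0=0x83 r1=0x2b r2=0x51 r3=0x17 r4=0x03  N=0 Z=0
after  4: r0=0x83 r1=0x7b r2=0x51 r3=0x17 r4=0x03  N=0 Z=0
after  5: r0=0x83 r1=0x7b r2=0x08 r3=0x17 r4=0x03  N=0 Z=0
after  6: r0=0x83 r1=0x7b r2=0x80 r3=0x17 r4=0x03  N=1 Z=0
after  7: r0=0x17 r1=0x7b r2=0x80 r3=0x17 r4=0x03  N=1 Z=0
after  8: r0=0x17 r1=0x13 r2=0x80 r3=0x17 r4=0x03  N=0 Z=0
after  9: r0=0x17 r1=0x13 r2=0x14 r3=0x17 r4=0x03  N=0 Z=0
after 10: r0=0x17 r1=0x03 r2=0x14 r3=0x17 r4=0x03  N=0 Z=0
after 11: r0=0xec r1=0x03 r2=0x14 r3=0x17 r4=0x03  N=1 Z=0
-- IRQ taken; context saved, return-PC = 12 --

SAVED = 0x14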